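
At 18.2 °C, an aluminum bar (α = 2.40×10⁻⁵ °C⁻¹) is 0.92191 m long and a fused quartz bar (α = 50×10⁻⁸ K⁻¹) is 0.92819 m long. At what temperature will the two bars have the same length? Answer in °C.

T = 308.1 °C

Equal length when α₁L₁ΔT − α₂L₂ΔT = L₂ − L₁ = 6.28×10⁻³ m
α₁L₁ = 2.212584×10⁻⁵, α₂L₂ = 4.64095×10⁻⁷ → Δ(αL) = 2.1661745×10⁻⁵ m/K
ΔT = 6.28×10⁻³ / 2.1661745×10⁻⁵ = 289.912 K, so T = 18.2 + 289.912 = 308.112 °C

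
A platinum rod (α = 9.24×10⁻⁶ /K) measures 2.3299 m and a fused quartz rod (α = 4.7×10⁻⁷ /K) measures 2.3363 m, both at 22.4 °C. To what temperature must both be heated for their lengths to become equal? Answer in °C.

T = 335.7 °C

Equal length when α₁L₁ΔT − α₂L₂ΔT = L₂ − L₁ = 6.40×10⁻³ m
α₁L₁ = 2.1528276×10⁻⁵, α₂L₂ = 1.098061×10⁻⁶ → Δ(αL) = 2.0430215×10⁻⁵ m/K
ΔT = 6.40×10⁻³ / 2.0430215×10⁻⁵ = 313.262 K, so T = 22.4 + 313.262 = 335.662 °C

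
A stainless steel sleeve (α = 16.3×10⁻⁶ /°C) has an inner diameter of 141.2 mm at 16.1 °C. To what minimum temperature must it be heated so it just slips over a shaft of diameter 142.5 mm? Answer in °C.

T = 581 °C

Required Δd = 142.5 − 141.2 = 1.3 mm
Δd = αd₀ΔT ⇒ ΔT = Δd/(αd₀) = 1.3 / (16.3×10⁻⁶ × 141.2) = 564.83 K
T_min = 16.1 + 564.83 = 580.93 °C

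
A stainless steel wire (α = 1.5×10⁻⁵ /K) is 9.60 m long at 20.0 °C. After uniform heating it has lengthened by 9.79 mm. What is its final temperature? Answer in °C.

T = 88.0 °C

ΔL = αL₀ΔT ⇒ ΔT = ΔL / (αL₀)
ΔT = 9.79×10⁻³ m / (1.5×10⁻⁵ × 9.60 m) = 67.986 K
T = 20.0 + 67.986 = 87.986 °C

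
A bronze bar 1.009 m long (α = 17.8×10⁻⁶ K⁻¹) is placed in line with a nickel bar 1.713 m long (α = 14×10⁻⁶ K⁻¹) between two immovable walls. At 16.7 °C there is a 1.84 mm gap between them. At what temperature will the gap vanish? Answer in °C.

α₁L₁ = 1.79602×10⁻⁵ m/K, α₂L₂ = 2.3982×10⁻⁵ m/K → total 4.19422×10⁻⁵ m/K
ΔT = g/(α₁L₁+α₂L₂) = 1.84×10⁻³ / 4.19422×10⁻⁵ = 43.870 K
T = 16.7 + 43.870 = 60.570 °C

T = 60.6 °C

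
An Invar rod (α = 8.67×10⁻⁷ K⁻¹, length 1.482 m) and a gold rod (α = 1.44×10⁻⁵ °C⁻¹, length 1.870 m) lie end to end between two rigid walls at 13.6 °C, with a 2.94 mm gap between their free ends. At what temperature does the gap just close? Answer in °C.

T = 118 °C

Gap closes when ΔL₁ + ΔL₂ = 2.94 mm = 2.94×10⁻³ m
(α₁L₁ + α₂L₂)ΔT = g
α₁L₁ + α₂L₂ = 8.67×10⁻⁷×1.482 + 1.44×10⁻⁵×1.870 = 2.8212894×10⁻⁵ m/K
ΔT = 2.94×10⁻³ / 2.8212894×10⁻⁵ = 104.21 K
T = 13.6 + 104.21 = 117.81 °C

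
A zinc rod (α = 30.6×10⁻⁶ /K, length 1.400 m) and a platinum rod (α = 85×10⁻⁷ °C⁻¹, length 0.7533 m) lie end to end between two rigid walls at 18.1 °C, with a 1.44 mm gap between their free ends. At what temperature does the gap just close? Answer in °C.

Gap closes when ΔL₁ + ΔL₂ = 1.44 mm = 1.44×10⁻³ m
(α₁L₁ + α₂L₂)ΔT = g
α₁L₁ + α₂L₂ = 30.6×10⁻⁶×1.400 + 85×10⁻⁷×0.7533 = 4.924305×10⁻⁵ m/K
ΔT = 1.44×10⁻³ / 4.924305×10⁻⁵ = 29.243 K
T = 18.1 + 29.243 = 47.343 °C

T = 47.3 °C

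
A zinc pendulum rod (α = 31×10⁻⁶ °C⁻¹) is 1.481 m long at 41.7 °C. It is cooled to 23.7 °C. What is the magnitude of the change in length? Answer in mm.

|ΔT| = |23.7 − 41.7| = 18.0 K
ΔL = αL₀ΔT = (31×10⁻⁶)(1.481)(18.0) = 8.26×10⁻⁴ m

ΔL = 0.826 mm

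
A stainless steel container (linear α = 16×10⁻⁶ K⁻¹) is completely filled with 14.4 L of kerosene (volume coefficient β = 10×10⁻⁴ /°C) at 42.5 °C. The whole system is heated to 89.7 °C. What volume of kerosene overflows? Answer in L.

0.647 L

The container also expands: β_container ≈ 3α = 4.8×10⁻⁵ /K
Net overflow = V₀(β_liq − 3α_cont)ΔT
β − 3α = 1.00×10⁻³ − 4.8×10⁻⁵ = 9.52×10⁻⁴ /K; ΔT = 47.2 K
ΔV = 14.4 × 9.52×10⁻⁴ × 47.2 = 0.647 L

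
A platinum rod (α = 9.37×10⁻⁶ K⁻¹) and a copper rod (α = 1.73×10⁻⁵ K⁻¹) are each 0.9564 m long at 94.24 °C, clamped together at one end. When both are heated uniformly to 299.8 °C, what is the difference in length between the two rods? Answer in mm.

1.56 mm

ΔT = 205.56 K
platinum: ΔL = 9.37×10⁻⁶ × 0.9564 m × 205.56 = 1.8421×10⁻³ m = 1.8421 mm
copper: ΔL = 1.73×10⁻⁵ × 0.9564 m × 205.56 = 3.4011×10⁻³ m = 3.4011 mm
difference = 3.4011 − 1.8421 = 1.5590 mm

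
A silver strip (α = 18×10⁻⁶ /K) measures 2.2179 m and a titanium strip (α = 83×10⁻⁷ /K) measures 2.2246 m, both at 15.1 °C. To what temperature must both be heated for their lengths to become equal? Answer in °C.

T = 327.3 °C

L₁(1 + α₁ΔT) = L₂(1 + α₂ΔT) ⇒ ΔT = (L₂ − L₁)/(α₁L₁ − α₂L₂)
L₂ − L₁ = 2.2246 − 2.2179 = 6.70×10⁻³ m
α₁L₁ − α₂L₂ = 18×10⁻⁶×2.2179 − 83×10⁻⁷×2.2246 = 2.145802×10⁻⁵ m/K
ΔT = 6.70×10⁻³ / 2.145802×10⁻⁵ = 312.238 K
T = 15.1 + 312.238 = 327.338 °C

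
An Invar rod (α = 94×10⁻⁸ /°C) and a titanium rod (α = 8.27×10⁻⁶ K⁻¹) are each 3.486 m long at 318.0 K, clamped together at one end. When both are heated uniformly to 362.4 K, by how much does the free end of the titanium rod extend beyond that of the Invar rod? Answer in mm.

1.13 mm

ΔT = 44.4 K
Invar: ΔL = 94×10⁻⁸ × 3.486 m × 44.4 = 1.4549×10⁻⁴ m = 0.14549 mm
titanium: ΔL = 8.27×10⁻⁶ × 3.486 m × 44.4 = 1.2800×10⁻³ m = 1.2800 mm
difference = 1.2800 − 0.14549 = 1.13451 mm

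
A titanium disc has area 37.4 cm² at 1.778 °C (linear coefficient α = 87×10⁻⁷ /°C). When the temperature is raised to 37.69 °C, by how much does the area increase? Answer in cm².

Area coefficient ≈ 2α; |ΔT| = 35.912 K
ΔA = 2αA₀ΔT = 2(87×10⁻⁷)(37.4)(35.912) = 0.0234 cm²

ΔA = 0.0234 cm²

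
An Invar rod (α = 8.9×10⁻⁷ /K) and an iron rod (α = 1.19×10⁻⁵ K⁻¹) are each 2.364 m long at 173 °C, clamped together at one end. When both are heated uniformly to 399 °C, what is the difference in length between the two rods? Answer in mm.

5.88 mm

ΔT = 226 K
Invar: ΔL = 8.9×10⁻⁷ × 2.364 m × 226 = 4.7549×10⁻⁴ m = 0.47549 mm
iron: ΔL = 1.19×10⁻⁵ × 2.364 m × 226 = 6.3577×10⁻³ m = 6.3577 mm
difference = 6.3577 − 0.47549 = 5.88221 mm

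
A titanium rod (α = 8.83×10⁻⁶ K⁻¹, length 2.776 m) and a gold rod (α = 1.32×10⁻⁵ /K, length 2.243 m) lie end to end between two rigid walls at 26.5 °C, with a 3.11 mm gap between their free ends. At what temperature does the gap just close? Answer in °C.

T = 84.0 °C

Gap closes when ΔL₁ + ΔL₂ = 3.11 mm = 3.11×10⁻³ m
(α₁L₁ + α₂L₂)ΔT = g
α₁L₁ + α₂L₂ = 8.83×10⁻⁶×2.776 + 1.32×10⁻⁵×2.243 = 5.411968×10⁻⁵ m/K
ΔT = 3.11×10⁻³ / 5.411968×10⁻⁵ = 57.465 K
T = 26.5 + 57.465 = 83.965 °C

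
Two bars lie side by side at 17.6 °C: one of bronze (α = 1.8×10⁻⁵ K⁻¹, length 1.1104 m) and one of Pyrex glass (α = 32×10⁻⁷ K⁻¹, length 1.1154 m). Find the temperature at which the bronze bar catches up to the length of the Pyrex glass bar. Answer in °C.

T = 322.1 °C

L₁(1 + α₁ΔT) = L₂(1 + α₂ΔT) ⇒ ΔT = (L₂ − L₁)/(α₁L₁ − α₂L₂)
L₂ − L₁ = 1.1154 − 1.1104 = 5.00×10⁻³ m
α₁L₁ − α₂L₂ = 1.8×10⁻⁵×1.1104 − 32×10⁻⁷×1.1154 = 1.641792×10⁻⁵ m/K
ΔT = 5.00×10⁻³ / 1.641792×10⁻⁵ = 304.545 K
T = 17.6 + 304.545 = 322.145 °C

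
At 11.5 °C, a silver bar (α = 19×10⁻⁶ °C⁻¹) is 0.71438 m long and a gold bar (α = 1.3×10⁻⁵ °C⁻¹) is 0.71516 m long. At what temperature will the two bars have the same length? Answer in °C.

T = 193.9 °C

L₁(1 + α₁ΔT) = L₂(1 + α₂ΔT) ⇒ ΔT = (L₂ − L₁)/(α₁L₁ − α₂L₂)
L₂ − L₁ = 0.71516 − 0.71438 = 7.80×10⁻⁴ m
α₁L₁ − α₂L₂ = 19×10⁻⁶×0.71438 − 1.3×10⁻⁵×0.71516 = 4.27614×10⁻⁶ m/K
ΔT = 7.80×10⁻⁴ / 4.27614×10⁻⁶ = 182.407 K
T = 11.5 + 182.407 = 193.907 °C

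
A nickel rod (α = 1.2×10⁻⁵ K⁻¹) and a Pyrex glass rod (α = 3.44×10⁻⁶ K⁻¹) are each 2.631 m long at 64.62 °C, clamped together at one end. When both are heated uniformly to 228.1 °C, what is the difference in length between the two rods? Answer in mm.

ΔT = 163.48 K
nickel: ΔL = 1.2×10⁻⁵ × 2.631 m × 163.48 = 5.1614×10⁻³ m = 5.1614 mm
Pyrex glass: ΔL = 3.44×10⁻⁶ × 2.631 m × 163.48 = 1.4796×10⁻³ m = 1.4796 mm
difference = 5.1614 − 1.4796 = 3.6818 mm

3.68 mm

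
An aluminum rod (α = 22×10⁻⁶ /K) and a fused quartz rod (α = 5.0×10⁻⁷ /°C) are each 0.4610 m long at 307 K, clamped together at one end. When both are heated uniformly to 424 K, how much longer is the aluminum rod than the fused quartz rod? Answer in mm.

1.16 mm

ΔT = 117 K
aluminum: ΔL = 22×10⁻⁶ × 0.4610 m × 117 = 1.1866×10⁻³ m = 1.1866 mm
fused quartz: ΔL = 5.0×10⁻⁷ × 0.4610 m × 117 = 2.6968×10⁻⁵ m = 0.026968 mm
difference = 1.1866 − 0.026968 = 1.159632 mm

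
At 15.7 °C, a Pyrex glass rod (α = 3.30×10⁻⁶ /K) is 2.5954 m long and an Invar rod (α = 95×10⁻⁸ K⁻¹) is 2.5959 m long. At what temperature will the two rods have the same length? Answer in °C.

Equal length when α₁L₁ΔT − α₂L₂ΔT = L₂ − L₁ = 5.00×10⁻⁴ m
α₁L₁ = 8.56482×10⁻⁶, α₂L₂ = 2.466105×10⁻⁶ → Δ(αL) = 6.098715×10⁻⁶ m/K
ΔT = 5.00×10⁻⁴ / 6.098715×10⁻⁶ = 81.9845 K, so T = 15.7 + 81.9845 = 97.6845 °C

T = 97.68 °C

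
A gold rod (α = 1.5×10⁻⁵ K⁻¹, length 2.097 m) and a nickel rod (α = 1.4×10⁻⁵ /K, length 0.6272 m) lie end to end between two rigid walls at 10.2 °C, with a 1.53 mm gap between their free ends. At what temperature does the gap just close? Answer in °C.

T = 48.2 °C

Gap closes when ΔL₁ + ΔL₂ = 1.53 mm = 1.53×10⁻³ m
(α₁L₁ + α₂L₂)ΔT = g
α₁L₁ + α₂L₂ = 1.5×10⁻⁵×2.097 + 1.4×10⁻⁵×0.6272 = 4.02358×10⁻⁵ m/K
ΔT = 1.53×10⁻³ / 4.02358×10⁻⁵ = 38.026 K
T = 10.2 + 38.026 = 48.226 °C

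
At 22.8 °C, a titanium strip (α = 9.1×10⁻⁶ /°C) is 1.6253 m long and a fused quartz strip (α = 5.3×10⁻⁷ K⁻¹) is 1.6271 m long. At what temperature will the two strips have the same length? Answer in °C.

Equal length when α₁L₁ΔT − α₂L₂ΔT = L₂ − L₁ = 1.80×10⁻³ m
α₁L₁ = 1.479023×10⁻⁵, α₂L₂ = 8.62363×10⁻⁷ → Δ(αL) = 1.3927867×10⁻⁵ m/K
ΔT = 1.80×10⁻³ / 1.3927867×10⁻⁵ = 129.237 K, so T = 22.8 + 129.237 = 152.037 °C

T = 152.0 °C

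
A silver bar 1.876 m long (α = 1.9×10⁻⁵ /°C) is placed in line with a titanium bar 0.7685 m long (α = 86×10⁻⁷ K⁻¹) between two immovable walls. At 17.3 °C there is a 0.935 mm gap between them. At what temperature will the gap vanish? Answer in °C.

T = 39.4 °C

Gap closes when ΔL₁ + ΔL₂ = 0.935 mm = 9.35×10⁻⁴ m
(α₁L₁ + α₂L₂)ΔT = g
α₁L₁ + α₂L₂ = 1.9×10⁻⁵×1.876 + 86×10⁻⁷×0.7685 = 4.22531×10⁻⁵ m/K
ΔT = 9.35×10⁻⁴ / 4.22531×10⁻⁵ = 22.129 K
T = 17.3 + 22.129 = 39.429 °C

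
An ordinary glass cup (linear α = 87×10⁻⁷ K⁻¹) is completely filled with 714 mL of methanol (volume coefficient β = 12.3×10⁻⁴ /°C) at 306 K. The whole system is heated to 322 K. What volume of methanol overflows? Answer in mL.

13.8 mL

The cup also expands: β_container ≈ 3α = 2.61×10⁻⁵ /K
Net overflow = V₀(β_liq − 3α_cont)ΔT
β − 3α = 1.23×10⁻³ − 2.61×10⁻⁵ = 1.2039×10⁻³ /K; ΔT = 16 K
ΔV = 714 × 1.2039×10⁻³ × 16 = 13.8 mL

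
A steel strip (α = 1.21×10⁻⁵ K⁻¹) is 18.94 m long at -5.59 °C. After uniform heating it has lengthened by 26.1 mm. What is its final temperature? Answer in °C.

T = 108 °C

ΔL = αL₀ΔT ⇒ ΔT = ΔL / (αL₀)
ΔT = 26.1×10⁻³ m / (1.21×10⁻⁵ × 18.94 m) = 113.89 K
T = -5.59 + 113.89 = 108.30 °C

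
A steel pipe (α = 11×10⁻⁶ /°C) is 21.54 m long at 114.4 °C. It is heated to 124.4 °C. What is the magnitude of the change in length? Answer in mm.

|ΔT| = |124.4 − 114.4| = 10.0 K
ΔL = αL₀ΔT = (11×10⁻⁶)(21.54)(10.0) = 2.37×10⁻³ m

ΔL = 2.37 mm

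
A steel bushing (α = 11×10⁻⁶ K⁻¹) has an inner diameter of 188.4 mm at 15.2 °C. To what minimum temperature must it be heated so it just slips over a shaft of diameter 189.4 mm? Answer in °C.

T = 498 °C

Required Δd = 189.4 − 188.4 = 1.0 mm
Δd = αd₀ΔT ⇒ ΔT = Δd/(αd₀) = 1.0 / (11×10⁻⁶ × 188.4) = 482.53 K
T_min = 15.2 + 482.53 = 497.73 °C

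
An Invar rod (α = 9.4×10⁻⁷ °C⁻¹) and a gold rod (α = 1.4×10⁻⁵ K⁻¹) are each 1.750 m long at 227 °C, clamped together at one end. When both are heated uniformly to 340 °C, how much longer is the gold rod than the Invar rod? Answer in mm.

ΔT = 113 K
Invar: ΔL = 9.4×10⁻⁷ × 1.750 m × 113 = 1.8588×10⁻⁴ m = 0.18588 mm
gold: ΔL = 1.4×10⁻⁵ × 1.750 m × 113 = 2.7685×10⁻³ m = 2.7685 mm
difference = 2.7685 − 0.18588 = 2.58262 mm

2.58 mm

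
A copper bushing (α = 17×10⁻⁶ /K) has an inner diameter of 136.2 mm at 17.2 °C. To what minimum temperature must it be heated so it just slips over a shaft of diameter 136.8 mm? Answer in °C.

T = 276 °C

Required Δd = 136.8 − 136.2 = 0.6 mm
Δd = αd₀ΔT ⇒ ΔT = Δd/(αd₀) = 0.6 / (17×10⁻⁶ × 136.2) = 259.13 K
T_min = 17.2 + 259.13 = 276.33 °C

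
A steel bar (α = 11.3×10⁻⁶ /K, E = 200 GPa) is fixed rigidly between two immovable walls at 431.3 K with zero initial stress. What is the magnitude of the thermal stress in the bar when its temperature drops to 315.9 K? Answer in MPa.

Fully constrained: the free strain ε = αΔT is blocked, so σ = Eε = EαΔT.
|ΔT| = 115.4 K
σ = 200×10⁹ × 11.3×10⁻⁶ × 115.4 = 2.61×10⁸ Pa

σ = 261 MPa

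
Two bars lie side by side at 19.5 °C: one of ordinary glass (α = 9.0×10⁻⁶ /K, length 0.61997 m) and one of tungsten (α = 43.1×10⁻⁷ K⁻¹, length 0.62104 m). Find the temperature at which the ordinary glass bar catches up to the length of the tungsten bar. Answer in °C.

Equal length when α₁L₁ΔT − α₂L₂ΔT = L₂ − L₁ = 1.07×10⁻³ m
α₁L₁ = 5.57973×10⁻⁶, α₂L₂ = 2.6766824×10⁻⁶ → Δ(αL) = 2.9030476×10⁻⁶ m/K
ΔT = 1.07×10⁻³ / 2.9030476×10⁻⁶ = 368.578 K, so T = 19.5 + 368.578 = 388.078 °C

T = 388.1 °C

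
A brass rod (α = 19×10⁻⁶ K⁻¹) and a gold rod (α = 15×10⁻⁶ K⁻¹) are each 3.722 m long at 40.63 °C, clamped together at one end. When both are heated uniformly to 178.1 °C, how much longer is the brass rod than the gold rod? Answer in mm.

2.05 mm

ΔT = 137.47 K
brass: ΔL = 19×10⁻⁶ × 3.722 m × 137.47 = 9.7216×10⁻³ m = 9.7216 mm
gold: ΔL = 15×10⁻⁶ × 3.722 m × 137.47 = 7.6750×10⁻³ m = 7.6750 mm
difference = 9.7216 − 7.6750 = 2.0466 mm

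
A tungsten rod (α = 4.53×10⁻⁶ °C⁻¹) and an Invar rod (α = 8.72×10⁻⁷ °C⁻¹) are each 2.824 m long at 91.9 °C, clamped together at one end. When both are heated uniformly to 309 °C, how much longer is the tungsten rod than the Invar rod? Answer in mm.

2.24 mm

ΔT = 217.1 K
tungsten: ΔL = 4.53×10⁻⁶ × 2.824 m × 217.1 = 2.7773×10⁻³ m = 2.7773 mm
Invar: ΔL = 8.72×10⁻⁷ × 2.824 m × 217.1 = 5.3461×10⁻⁴ m = 0.53461 mm
difference = 2.7773 − 0.53461 = 2.24269 mm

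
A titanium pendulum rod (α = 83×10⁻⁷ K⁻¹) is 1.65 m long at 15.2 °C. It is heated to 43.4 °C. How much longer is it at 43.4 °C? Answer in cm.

ΔL = 0.0386 cm

|ΔT| = |43.4 − 15.2| = 28.2 K
ΔL = αL₀ΔT = (83×10⁻⁷)(1.65)(28.2) = 3.86×10⁻⁴ m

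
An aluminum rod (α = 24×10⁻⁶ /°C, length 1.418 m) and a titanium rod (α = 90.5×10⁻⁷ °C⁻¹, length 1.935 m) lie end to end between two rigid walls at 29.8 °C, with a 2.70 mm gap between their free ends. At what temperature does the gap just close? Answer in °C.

T = 82.2 °C

α₁L₁ = 3.4032×10⁻⁵ m/K, α₂L₂ = 1.751175×10⁻⁵ m/K → total 5.154375×10⁻⁵ m/K
ΔT = g/(α₁L₁+α₂L₂) = 2.70×10⁻³ / 5.154375×10⁻⁵ = 52.383 K
T = 29.8 + 52.383 = 82.183 °C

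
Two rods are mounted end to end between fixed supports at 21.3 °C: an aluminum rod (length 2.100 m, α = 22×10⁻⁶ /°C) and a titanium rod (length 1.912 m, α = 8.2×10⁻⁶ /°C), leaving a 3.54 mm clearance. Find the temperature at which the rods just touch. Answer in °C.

α₁L₁ = 4.620×10⁻⁵ m/K, α₂L₂ = 1.56784×10⁻⁵ m/K → total 6.18784×10⁻⁵ m/K
ΔT = g/(α₁L₁+α₂L₂) = 3.54×10⁻³ / 6.18784×10⁻⁵ = 57.209 K
T = 21.3 + 57.209 = 78.509 °C

T = 78.5 °C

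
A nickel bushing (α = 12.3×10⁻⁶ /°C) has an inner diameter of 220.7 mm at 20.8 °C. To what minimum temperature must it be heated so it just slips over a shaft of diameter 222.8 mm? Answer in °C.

Required Δd = 222.8 − 220.7 = 2.1 mm
Δd = αd₀ΔT ⇒ ΔT = Δd/(αd₀) = 2.1 / (12.3×10⁻⁶ × 220.7) = 773.59 K
T_min = 20.8 + 773.59 = 794.39 °C

T = 794 °C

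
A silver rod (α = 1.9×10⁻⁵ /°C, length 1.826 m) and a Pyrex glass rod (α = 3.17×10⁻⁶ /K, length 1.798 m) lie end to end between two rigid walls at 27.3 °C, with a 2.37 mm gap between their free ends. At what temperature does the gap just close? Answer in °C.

T = 86.0 °C

α₁L₁ = 3.4694×10⁻⁵ m/K, α₂L₂ = 5.69966×10⁻⁶ m/K → total 4.039366×10⁻⁵ m/K
ΔT = g/(α₁L₁+α₂L₂) = 2.37×10⁻³ / 4.039366×10⁻⁵ = 58.673 K
T = 27.3 + 58.673 = 85.973 °C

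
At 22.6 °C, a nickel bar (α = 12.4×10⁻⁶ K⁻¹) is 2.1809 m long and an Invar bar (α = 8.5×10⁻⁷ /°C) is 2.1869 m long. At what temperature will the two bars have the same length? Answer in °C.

T = 260.8 °C

L₁(1 + α₁ΔT) = L₂(1 + α₂ΔT) ⇒ ΔT = (L₂ − L₁)/(α₁L₁ − α₂L₂)
L₂ − L₁ = 2.1869 − 2.1809 = 6.00×10⁻³ m
α₁L₁ − α₂L₂ = 12.4×10⁻⁶×2.1809 − 8.5×10⁻⁷×2.1869 = 2.5184295×10⁻⁵ m/K
ΔT = 6.00×10⁻³ / 2.5184295×10⁻⁵ = 238.244 K
T = 22.6 + 238.244 = 260.844 °C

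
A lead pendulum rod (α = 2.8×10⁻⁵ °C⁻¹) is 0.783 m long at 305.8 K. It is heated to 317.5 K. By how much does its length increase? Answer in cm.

|ΔT| = |317.5 − 305.8| = 11.7 K
ΔL = αL₀ΔT = (2.8×10⁻⁵)(0.783)(11.7) = 2.57×10⁻⁴ m

ΔL = 0.0257 cm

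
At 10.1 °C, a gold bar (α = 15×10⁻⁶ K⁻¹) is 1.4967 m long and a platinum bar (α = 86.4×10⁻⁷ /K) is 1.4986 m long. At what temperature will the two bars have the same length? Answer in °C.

L₁(1 + α₁ΔT) = L₂(1 + α₂ΔT) ⇒ ΔT = (L₂ − L₁)/(α₁L₁ − α₂L₂)
L₂ − L₁ = 1.4986 − 1.4967 = 1.90×10⁻³ m
α₁L₁ − α₂L₂ = 15×10⁻⁶×1.4967 − 86.4×10⁻⁷×1.4986 = 9.502596×10⁻⁶ m/K
ΔT = 1.90×10⁻³ / 9.502596×10⁻⁶ = 199.945 K
T = 10.1 + 199.945 = 210.045 °C

T = 210.0 °C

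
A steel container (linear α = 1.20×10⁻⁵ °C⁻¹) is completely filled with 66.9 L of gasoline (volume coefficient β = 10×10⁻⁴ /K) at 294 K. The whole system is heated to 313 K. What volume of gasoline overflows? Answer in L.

1.23 L

The container also expands: β_container ≈ 3α = 3.6×10⁻⁵ /K
Net overflow = V₀(β_liq − 3α_cont)ΔT
β − 3α = 1.00×10⁻³ − 3.6×10⁻⁵ = 9.64×10⁻⁴ /K; ΔT = 19 K
ΔV = 66.9 × 9.64×10⁻⁴ × 19 = 1.23 L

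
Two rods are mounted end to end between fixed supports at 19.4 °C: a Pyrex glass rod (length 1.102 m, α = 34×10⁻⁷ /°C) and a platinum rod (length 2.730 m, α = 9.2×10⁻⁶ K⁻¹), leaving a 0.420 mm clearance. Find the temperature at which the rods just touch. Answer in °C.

α₁L₁ = 3.7468×10⁻⁶ m/K, α₂L₂ = 2.5116×10⁻⁵ m/K → total 2.88628×10⁻⁵ m/K
ΔT = g/(α₁L₁+α₂L₂) = 4.20×10⁻⁴ / 2.88628×10⁻⁵ = 14.552 K
T = 19.4 + 14.552 = 33.952 °C

T = 34.0 °C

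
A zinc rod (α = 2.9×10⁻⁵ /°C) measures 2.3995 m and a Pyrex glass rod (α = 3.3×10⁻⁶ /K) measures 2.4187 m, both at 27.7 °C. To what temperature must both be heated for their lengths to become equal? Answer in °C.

T = 339.4 °C

Equal length when α₁L₁ΔT − α₂L₂ΔT = L₂ − L₁ = 1.92×10⁻² m
α₁L₁ = 6.95855×10⁻⁵, α₂L₂ = 7.98171×10⁻⁶ → Δ(αL) = 6.160379×10⁻⁵ m/K
ΔT = 1.92×10⁻² / 6.160379×10⁻⁵ = 311.669 K, so T = 27.7 + 311.669 = 339.369 °C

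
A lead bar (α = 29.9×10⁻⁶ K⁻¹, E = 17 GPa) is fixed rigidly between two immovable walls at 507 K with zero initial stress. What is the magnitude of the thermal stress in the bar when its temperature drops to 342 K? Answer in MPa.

σ = 83.9 MPa

Fully constrained: the free strain ε = αΔT is blocked, so σ = Eε = EαΔT.
|ΔT| = 165 K
σ = 17.0×10⁹ × 29.9×10⁻⁶ × 165 = 8.39×10⁷ Pa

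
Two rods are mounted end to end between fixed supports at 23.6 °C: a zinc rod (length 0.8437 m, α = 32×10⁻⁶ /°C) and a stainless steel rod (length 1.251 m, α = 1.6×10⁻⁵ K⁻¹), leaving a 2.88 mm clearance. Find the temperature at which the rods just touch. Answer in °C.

T = 84.9 °C

α₁L₁ = 2.69984×10⁻⁵ m/K, α₂L₂ = 2.0016×10⁻⁵ m/K → total 4.70144×10⁻⁵ m/K
ΔT = g/(α₁L₁+α₂L₂) = 2.88×10⁻³ / 4.70144×10⁻⁵ = 61.258 K
T = 23.6 + 61.258 = 84.858 °C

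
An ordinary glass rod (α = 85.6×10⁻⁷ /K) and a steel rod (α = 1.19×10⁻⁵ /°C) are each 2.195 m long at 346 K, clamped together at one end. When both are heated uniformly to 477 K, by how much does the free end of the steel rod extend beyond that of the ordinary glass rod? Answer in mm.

0.960 mm

ΔT = 131 K
ordinary glass: ΔL = 85.6×10⁻⁷ × 2.195 m × 131 = 2.4614×10⁻³ m = 2.4614 mm
steel: ΔL = 1.19×10⁻⁵ × 2.195 m × 131 = 3.4218×10⁻³ m = 3.4218 mm
difference = 3.4218 − 2.4614 = 0.9604 mm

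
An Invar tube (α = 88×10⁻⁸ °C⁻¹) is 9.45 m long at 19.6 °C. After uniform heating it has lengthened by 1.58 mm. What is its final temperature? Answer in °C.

T = 210 °C

ΔL = αL₀ΔT ⇒ ΔT = ΔL / (αL₀)
ΔT = 1.58×10⁻³ m / (88×10⁻⁸ × 9.45 m) = 190.00 K
T = 19.6 + 190.00 = 209.60 °C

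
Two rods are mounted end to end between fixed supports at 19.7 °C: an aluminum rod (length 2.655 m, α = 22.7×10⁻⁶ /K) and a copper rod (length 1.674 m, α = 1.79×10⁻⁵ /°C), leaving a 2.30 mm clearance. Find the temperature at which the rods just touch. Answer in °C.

α₁L₁ = 6.02685×10⁻⁵ m/K, α₂L₂ = 2.99646×10⁻⁵ m/K → total 9.02331×10⁻⁵ m/K
ΔT = g/(α₁L₁+α₂L₂) = 2.30×10⁻³ / 9.02331×10⁻⁵ = 25.490 K
T = 19.7 + 25.490 = 45.190 °C

T = 45.2 °C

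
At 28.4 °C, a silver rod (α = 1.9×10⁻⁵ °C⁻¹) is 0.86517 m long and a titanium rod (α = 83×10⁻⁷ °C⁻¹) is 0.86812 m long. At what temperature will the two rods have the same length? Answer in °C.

T = 347.9 °C

Equal length when α₁L₁ΔT − α₂L₂ΔT = L₂ − L₁ = 2.95×10⁻³ m
α₁L₁ = 1.643823×10⁻⁵, α₂L₂ = 7.205396×10⁻⁶ → Δ(αL) = 9.232834×10⁻⁶ m/K
ΔT = 2.95×10⁻³ / 9.232834×10⁻⁶ = 319.512 K, so T = 28.4 + 319.512 = 347.912 °C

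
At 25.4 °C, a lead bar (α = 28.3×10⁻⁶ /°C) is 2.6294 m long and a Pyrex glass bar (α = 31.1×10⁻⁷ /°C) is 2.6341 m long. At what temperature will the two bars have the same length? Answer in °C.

Equal length when α₁L₁ΔT − α₂L₂ΔT = L₂ − L₁ = 4.70×10⁻³ m
α₁L₁ = 7.441202×10⁻⁵, α₂L₂ = 8.192051×10⁻⁶ → Δ(αL) = 6.6219969×10⁻⁵ m/K
ΔT = 4.70×10⁻³ / 6.6219969×10⁻⁵ = 70.9756 K, so T = 25.4 + 70.9756 = 96.3756 °C

T = 96.38 °C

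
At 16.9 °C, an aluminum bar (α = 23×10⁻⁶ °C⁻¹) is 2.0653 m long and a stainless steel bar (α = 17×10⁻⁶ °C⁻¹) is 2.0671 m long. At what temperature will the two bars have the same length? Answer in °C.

L₁(1 + α₁ΔT) = L₂(1 + α₂ΔT) ⇒ ΔT = (L₂ − L₁)/(α₁L₁ − α₂L₂)
L₂ − L₁ = 2.0671 − 2.0653 = 1.80×10⁻³ m
α₁L₁ − α₂L₂ = 23×10⁻⁶×2.0653 − 17×10⁻⁶×2.0671 = 1.23612×10⁻⁵ m/K
ΔT = 1.80×10⁻³ / 1.23612×10⁻⁵ = 145.617 K
T = 16.9 + 145.617 = 162.517 °C

T = 162.5 °C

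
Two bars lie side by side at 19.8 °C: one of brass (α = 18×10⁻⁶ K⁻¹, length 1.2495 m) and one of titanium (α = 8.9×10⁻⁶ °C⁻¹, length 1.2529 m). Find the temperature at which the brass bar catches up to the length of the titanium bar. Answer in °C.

L₁(1 + α₁ΔT) = L₂(1 + α₂ΔT) ⇒ ΔT = (L₂ − L₁)/(α₁L₁ − α₂L₂)
L₂ − L₁ = 1.2529 − 1.2495 = 3.40×10⁻³ m
α₁L₁ − α₂L₂ = 18×10⁻⁶×1.2495 − 8.9×10⁻⁶×1.2529 = 1.134019×10⁻⁵ m/K
ΔT = 3.40×10⁻³ / 1.134019×10⁻⁵ = 299.819 K
T = 19.8 + 299.819 = 319.619 °C

T = 319.6 °C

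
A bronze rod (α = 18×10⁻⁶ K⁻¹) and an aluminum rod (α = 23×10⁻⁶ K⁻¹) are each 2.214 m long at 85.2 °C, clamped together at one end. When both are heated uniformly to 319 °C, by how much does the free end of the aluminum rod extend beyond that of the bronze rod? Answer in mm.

2.59 mm

ΔT = 233.8 K
bronze: ΔL = 18×10⁻⁶ × 2.214 m × 233.8 = 9.3174×10⁻³ m = 9.3174 mm
aluminum: ΔL = 23×10⁻⁶ × 2.214 m × 233.8 = 1.1906×10⁻² m = 11.906 mm
difference = 11.906 − 9.3174 = 2.5886 mm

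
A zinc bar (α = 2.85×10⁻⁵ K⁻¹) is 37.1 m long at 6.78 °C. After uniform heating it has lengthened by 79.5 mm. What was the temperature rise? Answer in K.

ΔT = 75.2 K

ΔL = αL₀ΔT ⇒ ΔT = ΔL / (αL₀)
ΔT = 79.5×10⁻³ m / (2.85×10⁻⁵ × 37.1 m) = 75.188 K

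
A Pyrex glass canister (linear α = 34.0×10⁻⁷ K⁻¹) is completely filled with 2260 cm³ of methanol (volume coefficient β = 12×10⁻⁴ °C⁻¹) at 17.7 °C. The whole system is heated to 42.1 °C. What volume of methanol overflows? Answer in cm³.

The canister also expands: β_container ≈ 3α = 1.02×10⁻⁵ /K
Net overflow = V₀(β_liq − 3α_cont)ΔT
β − 3α = 1.20×10⁻³ − 1.02×10⁻⁵ = 1.1898×10⁻³ /K; ΔT = 24.4 K
ΔV = 2260 × 1.1898×10⁻³ × 24.4 = 65.6 cm³

65.6 cm³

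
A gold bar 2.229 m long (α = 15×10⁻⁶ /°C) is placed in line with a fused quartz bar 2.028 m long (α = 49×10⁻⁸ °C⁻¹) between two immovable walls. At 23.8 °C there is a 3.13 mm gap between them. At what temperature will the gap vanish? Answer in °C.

T = 115 °C

Gap closes when ΔL₁ + ΔL₂ = 3.13 mm = 3.13×10⁻³ m
(α₁L₁ + α₂L₂)ΔT = g
α₁L₁ + α₂L₂ = 15×10⁻⁶×2.229 + 49×10⁻⁸×2.028 = 3.442872×10⁻⁵ m/K
ΔT = 3.13×10⁻³ / 3.442872×10⁻⁵ = 90.91 K
T = 23.8 + 90.91 = 114.71 °C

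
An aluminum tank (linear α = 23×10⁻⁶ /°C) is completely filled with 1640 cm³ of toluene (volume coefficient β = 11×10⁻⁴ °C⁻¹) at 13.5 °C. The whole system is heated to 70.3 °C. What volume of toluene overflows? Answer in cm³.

96.0 cm³

The tank also expands: β_container ≈ 3α = 6.9×10⁻⁵ /K
Net overflow = V₀(β_liq − 3α_cont)ΔT
β − 3α = 1.10×10⁻³ − 6.9×10⁻⁵ = 1.031×10⁻³ /K; ΔT = 56.8 K
ΔV = 1640 × 1.031×10⁻³ × 56.8 = 96.0 cm³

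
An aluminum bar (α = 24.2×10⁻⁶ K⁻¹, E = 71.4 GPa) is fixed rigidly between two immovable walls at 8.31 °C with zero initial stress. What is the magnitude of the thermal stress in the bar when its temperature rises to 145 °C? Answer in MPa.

σ = 236 MPa

Fully constrained: the free strain ε = αΔT is blocked, so σ = Eε = EαΔT.
|ΔT| = 136.69 K
σ = 71.4×10⁹ × 24.2×10⁻⁶ × 136.69 = 2.36×10⁸ Pa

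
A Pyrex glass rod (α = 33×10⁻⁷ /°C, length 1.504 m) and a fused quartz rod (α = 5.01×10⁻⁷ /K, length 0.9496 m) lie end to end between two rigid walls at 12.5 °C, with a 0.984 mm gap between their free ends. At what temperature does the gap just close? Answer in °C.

Gap closes when ΔL₁ + ΔL₂ = 0.984 mm = 9.84×10⁻⁴ m
(α₁L₁ + α₂L₂)ΔT = g
α₁L₁ + α₂L₂ = 33×10⁻⁷×1.504 + 5.01×10⁻⁷×0.9496 = 5.4389496×10⁻⁶ m/K
ΔT = 9.84×10⁻⁴ / 5.4389496×10⁻⁶ = 180.92 K
T = 12.5 + 180.92 = 193.42 °C

T = 193 °C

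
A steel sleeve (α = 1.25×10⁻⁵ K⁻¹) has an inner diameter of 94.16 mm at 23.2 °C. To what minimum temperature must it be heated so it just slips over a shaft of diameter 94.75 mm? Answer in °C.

Required Δd = 94.75 − 94.16 = 0.59 mm
Δd = αd₀ΔT ⇒ ΔT = Δd/(αd₀) = 0.59 / (1.25×10⁻⁵ × 94.16) = 501.27 K
T_min = 23.2 + 501.27 = 524.47 °C

T = 524 °C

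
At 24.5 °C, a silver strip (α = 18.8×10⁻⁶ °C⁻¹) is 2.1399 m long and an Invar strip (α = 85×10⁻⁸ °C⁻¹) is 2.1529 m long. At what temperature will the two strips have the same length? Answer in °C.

L₁(1 + α₁ΔT) = L₂(1 + α₂ΔT) ⇒ ΔT = (L₂ − L₁)/(α₁L₁ − α₂L₂)
L₂ − L₁ = 2.1529 − 2.1399 = 1.30×10⁻² m
α₁L₁ − α₂L₂ = 18.8×10⁻⁶×2.1399 − 85×10⁻⁸×2.1529 = 3.8400155×10⁻⁵ m/K
ΔT = 1.30×10⁻² / 3.8400155×10⁻⁵ = 338.540 K
T = 24.5 + 338.540 = 363.040 °C

T = 363.0 °C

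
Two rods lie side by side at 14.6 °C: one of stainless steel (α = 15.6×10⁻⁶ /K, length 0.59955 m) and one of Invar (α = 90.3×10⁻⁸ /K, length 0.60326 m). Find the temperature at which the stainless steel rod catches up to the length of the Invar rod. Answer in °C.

T = 435.8 °C

Equal length when α₁L₁ΔT − α₂L₂ΔT = L₂ − L₁ = 3.71×10⁻³ m
α₁L₁ = 9.35298×10⁻⁶, α₂L₂ = 5.4474378×10⁻⁷ → Δ(αL) = 8.80823622×10⁻⁶ m/K
ΔT = 3.71×10⁻³ / 8.80823622×10⁻⁶ = 421.197 K, so T = 14.6 + 421.197 = 435.797 °C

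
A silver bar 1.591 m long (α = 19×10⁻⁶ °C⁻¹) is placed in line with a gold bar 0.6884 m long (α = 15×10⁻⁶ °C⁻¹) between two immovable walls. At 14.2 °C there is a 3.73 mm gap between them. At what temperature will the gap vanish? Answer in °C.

T = 106 °C

α₁L₁ = 3.0229×10⁻⁵ m/K, α₂L₂ = 1.0326×10⁻⁵ m/K → total 4.0555×10⁻⁵ m/K
ΔT = g/(α₁L₁+α₂L₂) = 3.73×10⁻³ / 4.0555×10⁻⁵ = 91.97 K
T = 14.2 + 91.97 = 106.17 °C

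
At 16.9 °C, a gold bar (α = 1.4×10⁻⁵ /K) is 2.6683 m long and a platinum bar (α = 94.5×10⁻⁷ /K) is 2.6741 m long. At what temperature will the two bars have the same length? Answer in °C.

T = 496.8 °C

Equal length when α₁L₁ΔT − α₂L₂ΔT = L₂ − L₁ = 5.80×10⁻³ m
α₁L₁ = 3.73562×10⁻⁵, α₂L₂ = 2.5270245×10⁻⁵ → Δ(αL) = 1.2085955×10⁻⁵ m/K
ΔT = 5.80×10⁻³ / 1.2085955×10⁻⁵ = 479.896 K, so T = 16.9 + 479.896 = 496.796 °C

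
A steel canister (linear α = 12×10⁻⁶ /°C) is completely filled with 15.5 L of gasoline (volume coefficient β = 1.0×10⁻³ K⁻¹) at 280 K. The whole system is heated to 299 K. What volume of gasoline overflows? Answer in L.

The canister also expands: β_container ≈ 3α = 3.6×10⁻⁵ /K
Net overflow = V₀(β_liq − 3α_cont)ΔT
β − 3α = 1.00×10⁻³ − 3.6×10⁻⁵ = 9.64×10⁻⁴ /K; ΔT = 19 K
ΔV = 15.5 × 9.64×10⁻⁴ × 19 = 0.284 L

0.284 L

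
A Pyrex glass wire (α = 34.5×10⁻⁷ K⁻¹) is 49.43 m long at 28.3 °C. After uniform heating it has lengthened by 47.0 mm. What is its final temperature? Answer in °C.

ΔL = αL₀ΔT ⇒ ΔT = ΔL / (αL₀)
ΔT = 47.0×10⁻³ m / (34.5×10⁻⁷ × 49.43 m) = 275.61 K
T = 28.3 + 275.61 = 303.91 °C

T = 304 °C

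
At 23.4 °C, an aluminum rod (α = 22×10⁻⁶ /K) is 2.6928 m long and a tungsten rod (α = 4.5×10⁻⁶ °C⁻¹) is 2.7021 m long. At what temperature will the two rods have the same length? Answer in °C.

L₁(1 + α₁ΔT) = L₂(1 + α₂ΔT) ⇒ ΔT = (L₂ − L₁)/(α₁L₁ − α₂L₂)
L₂ − L₁ = 2.7021 − 2.6928 = 9.30×10⁻³ m
α₁L₁ − α₂L₂ = 22×10⁻⁶×2.6928 − 4.5×10⁻⁶×2.7021 = 4.708215×10⁻⁵ m/K
ΔT = 9.30×10⁻³ / 4.708215×10⁻⁵ = 197.527 K
T = 23.4 + 197.527 = 220.927 °C

T = 220.9 °C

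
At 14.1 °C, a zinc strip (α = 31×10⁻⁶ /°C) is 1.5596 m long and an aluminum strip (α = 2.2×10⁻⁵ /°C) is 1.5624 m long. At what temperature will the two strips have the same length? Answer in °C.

Equal length when α₁L₁ΔT − α₂L₂ΔT = L₂ − L₁ = 2.80×10⁻³ m
α₁L₁ = 4.83476×10⁻⁵, α₂L₂ = 3.43728×10⁻⁵ → Δ(αL) = 1.39748×10⁻⁵ m/K
ΔT = 2.80×10⁻³ / 1.39748×10⁻⁵ = 200.361 K, so T = 14.1 + 200.361 = 214.461 °C

T = 214.5 °C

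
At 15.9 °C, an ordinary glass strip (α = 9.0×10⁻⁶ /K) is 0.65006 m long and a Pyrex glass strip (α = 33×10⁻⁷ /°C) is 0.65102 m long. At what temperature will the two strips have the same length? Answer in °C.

T = 275.2 °C

Equal length when α₁L₁ΔT − α₂L₂ΔT = L₂ − L₁ = 9.60×10⁻⁴ m
α₁L₁ = 5.85054×10⁻⁶, α₂L₂ = 2.148366×10⁻⁶ → Δ(αL) = 3.702174×10⁻⁶ m/K
ΔT = 9.60×10⁻⁴ / 3.702174×10⁻⁶ = 259.307 K, so T = 15.9 + 259.307 = 275.207 °C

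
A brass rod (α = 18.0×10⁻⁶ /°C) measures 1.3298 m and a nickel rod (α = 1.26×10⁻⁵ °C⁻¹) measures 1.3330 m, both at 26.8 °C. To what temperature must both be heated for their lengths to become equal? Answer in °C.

T = 474.9 °C

L₁(1 + α₁ΔT) = L₂(1 + α₂ΔT) ⇒ ΔT = (L₂ − L₁)/(α₁L₁ − α₂L₂)
L₂ − L₁ = 1.3330 − 1.3298 = 3.20×10⁻³ m
α₁L₁ − α₂L₂ = 18.0×10⁻⁶×1.3298 − 1.26×10⁻⁵×1.3330 = 7.1406×10⁻⁶ m/K
ΔT = 3.20×10⁻³ / 7.1406×10⁻⁶ = 448.142 K
T = 26.8 + 448.142 = 474.942 °C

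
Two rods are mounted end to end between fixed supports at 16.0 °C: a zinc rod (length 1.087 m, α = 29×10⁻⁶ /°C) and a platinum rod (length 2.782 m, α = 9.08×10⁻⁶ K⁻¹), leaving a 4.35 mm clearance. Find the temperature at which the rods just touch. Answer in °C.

α₁L₁ = 3.1523×10⁻⁵ m/K, α₂L₂ = 2.526056×10⁻⁵ m/K → total 5.678356×10⁻⁵ m/K
ΔT = g/(α₁L₁+α₂L₂) = 4.35×10⁻³ / 5.678356×10⁻⁵ = 76.607 K
T = 16.0 + 76.607 = 92.607 °C

T = 92.6 °C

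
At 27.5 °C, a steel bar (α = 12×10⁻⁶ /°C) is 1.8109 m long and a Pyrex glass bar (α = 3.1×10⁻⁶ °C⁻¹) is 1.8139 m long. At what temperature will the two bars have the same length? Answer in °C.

T = 213.7 °C

L₁(1 + α₁ΔT) = L₂(1 + α₂ΔT) ⇒ ΔT = (L₂ − L₁)/(α₁L₁ − α₂L₂)
L₂ − L₁ = 1.8139 − 1.8109 = 3.00×10⁻³ m
α₁L₁ − α₂L₂ = 12×10⁻⁶×1.8109 − 3.1×10⁻⁶×1.8139 = 1.610771×10⁻⁵ m/K
ΔT = 3.00×10⁻³ / 1.610771×10⁻⁵ = 186.246 K
T = 27.5 + 186.246 = 213.746 °C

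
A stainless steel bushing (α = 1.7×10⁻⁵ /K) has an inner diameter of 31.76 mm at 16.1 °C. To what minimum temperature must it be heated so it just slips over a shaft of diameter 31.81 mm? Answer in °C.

Required Δd = 31.81 − 31.76 = 0.05 mm
Δd = αd₀ΔT ⇒ ΔT = Δd/(αd₀) = 0.05 / (1.7×10⁻⁵ × 31.76) = 92.61 K
T_min = 16.1 + 92.61 = 108.71 °C

T = 109 °C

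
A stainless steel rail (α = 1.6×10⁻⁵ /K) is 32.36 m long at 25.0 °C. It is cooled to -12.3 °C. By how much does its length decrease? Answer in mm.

ΔL = 19.3 mm

|ΔT| = |-12.3 − 25.0| = 37.3 K
ΔL = αL₀ΔT = (1.6×10⁻⁵)(32.36)(37.3) = 1.93×10⁻² m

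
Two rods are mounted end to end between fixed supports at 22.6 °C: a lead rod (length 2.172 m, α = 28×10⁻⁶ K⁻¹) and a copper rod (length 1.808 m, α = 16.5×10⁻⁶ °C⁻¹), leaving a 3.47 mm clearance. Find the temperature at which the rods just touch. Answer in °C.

α₁L₁ = 6.0816×10⁻⁵ m/K, α₂L₂ = 2.9832×10⁻⁵ m/K → total 9.0648×10⁻⁵ m/K
ΔT = g/(α₁L₁+α₂L₂) = 3.47×10⁻³ / 9.0648×10⁻⁵ = 38.280 K
T = 22.6 + 38.280 = 60.880 °C

T = 60.9 °C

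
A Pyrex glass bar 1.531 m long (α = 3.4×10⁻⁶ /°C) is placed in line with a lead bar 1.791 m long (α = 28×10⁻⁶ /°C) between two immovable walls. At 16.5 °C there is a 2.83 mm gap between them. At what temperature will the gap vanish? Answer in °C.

α₁L₁ = 5.2054×10⁻⁶ m/K, α₂L₂ = 5.0148×10⁻⁵ m/K → total 5.53534×10⁻⁵ m/K
ΔT = g/(α₁L₁+α₂L₂) = 2.83×10⁻³ / 5.53534×10⁻⁵ = 51.126 K
T = 16.5 + 51.126 = 67.626 °C

T = 67.6 °C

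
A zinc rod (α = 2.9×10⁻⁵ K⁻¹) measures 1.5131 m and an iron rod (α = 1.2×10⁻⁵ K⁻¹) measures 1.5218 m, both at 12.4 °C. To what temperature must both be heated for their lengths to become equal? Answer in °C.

L₁(1 + α₁ΔT) = L₂(1 + α₂ΔT) ⇒ ΔT = (L₂ − L₁)/(α₁L₁ − α₂L₂)
L₂ − L₁ = 1.5218 − 1.5131 = 8.70×10⁻³ m
α₁L₁ − α₂L₂ = 2.9×10⁻⁵×1.5131 − 1.2×10⁻⁵×1.5218 = 2.56183×10⁻⁵ m/K
ΔT = 8.70×10⁻³ / 2.56183×10⁻⁵ = 339.601 K
T = 12.4 + 339.601 = 352.001 °C

T = 352.0 °C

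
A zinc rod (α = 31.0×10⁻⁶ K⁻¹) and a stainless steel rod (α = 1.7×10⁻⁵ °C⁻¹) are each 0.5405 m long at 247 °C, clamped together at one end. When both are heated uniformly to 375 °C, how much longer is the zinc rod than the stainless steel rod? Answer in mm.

ΔT = 128 K
zinc: ΔL = 31.0×10⁻⁶ × 0.5405 m × 128 = 2.1447×10⁻³ m = 2.1447 mm
stainless steel: ΔL = 1.7×10⁻⁵ × 0.5405 m × 128 = 1.1761×10⁻³ m = 1.1761 mm
difference = 2.1447 − 1.1761 = 0.9686 mm

0.969 mm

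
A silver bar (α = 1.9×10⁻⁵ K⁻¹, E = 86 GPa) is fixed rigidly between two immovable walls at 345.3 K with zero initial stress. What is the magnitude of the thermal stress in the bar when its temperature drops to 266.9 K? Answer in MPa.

σ = 128 MPa

Fully constrained: the free strain ε = αΔT is blocked, so σ = Eε = EαΔT.
|ΔT| = 78.4 K
σ = 86.0×10⁹ × 1.9×10⁻⁵ × 78.4 = 1.28×10⁸ Pa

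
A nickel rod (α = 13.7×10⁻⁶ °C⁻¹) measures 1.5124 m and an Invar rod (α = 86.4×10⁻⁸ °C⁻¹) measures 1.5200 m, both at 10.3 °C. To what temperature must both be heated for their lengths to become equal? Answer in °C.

T = 401.9 °C

L₁(1 + α₁ΔT) = L₂(1 + α₂ΔT) ⇒ ΔT = (L₂ − L₁)/(α₁L₁ − α₂L₂)
L₂ − L₁ = 1.5200 − 1.5124 = 7.60×10⁻³ m
α₁L₁ − α₂L₂ = 13.7×10⁻⁶×1.5124 − 86.4×10⁻⁸×1.5200 = 1.94066×10⁻⁵ m/K
ΔT = 7.60×10⁻³ / 1.94066×10⁻⁵ = 391.619 K
T = 10.3 + 391.619 = 401.919 °C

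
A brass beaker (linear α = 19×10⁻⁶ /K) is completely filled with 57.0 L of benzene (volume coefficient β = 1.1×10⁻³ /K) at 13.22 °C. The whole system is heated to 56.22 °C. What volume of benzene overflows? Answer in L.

The beaker also expands: β_container ≈ 3α = 5.7×10⁻⁵ /K
Net overflow = V₀(β_liq − 3α_cont)ΔT
β − 3α = 1.10×10⁻³ − 5.7×10⁻⁵ = 1.043×10⁻³ /K; ΔT = 43.00 K
ΔV = 57.0 × 1.043×10⁻³ × 43.00 = 2.56 L

2.56 L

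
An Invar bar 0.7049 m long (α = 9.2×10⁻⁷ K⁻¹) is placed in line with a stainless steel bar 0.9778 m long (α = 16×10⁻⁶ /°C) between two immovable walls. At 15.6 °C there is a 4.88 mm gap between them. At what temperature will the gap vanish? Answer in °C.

T = 315 °C

Gap closes when ΔL₁ + ΔL₂ = 4.88 mm = 4.88×10⁻³ m
(α₁L₁ + α₂L₂)ΔT = g
α₁L₁ + α₂L₂ = 9.2×10⁻⁷×0.7049 + 16×10⁻⁶×0.9778 = 1.6293308×10⁻⁵ m/K
ΔT = 4.88×10⁻³ / 1.6293308×10⁻⁵ = 299.51 K
T = 15.6 + 299.51 = 315.11 °C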